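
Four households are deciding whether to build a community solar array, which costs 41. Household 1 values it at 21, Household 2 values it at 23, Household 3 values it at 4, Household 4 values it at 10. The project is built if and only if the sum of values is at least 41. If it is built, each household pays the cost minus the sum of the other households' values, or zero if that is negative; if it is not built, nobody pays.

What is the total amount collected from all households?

Total value 58 ≥ cost 41, so it is built.
Household 1: others sum to 37; max(0, 41 - 37) = 4.
Household 2: others sum to 35; max(0, 41 - 35) = 6.
Household 3: others sum to 54; max(0, 41 - 54) = 0.
Household 4: others sum to 48; max(0, 41 - 48) = 0.
Total collected = 4 + 6 + 0 + 0 = 10.

10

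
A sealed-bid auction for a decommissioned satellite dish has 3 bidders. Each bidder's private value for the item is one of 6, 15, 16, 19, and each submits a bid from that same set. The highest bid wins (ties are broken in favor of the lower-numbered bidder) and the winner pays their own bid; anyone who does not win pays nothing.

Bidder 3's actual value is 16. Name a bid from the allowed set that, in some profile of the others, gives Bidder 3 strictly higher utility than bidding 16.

Suppose Bidder 1 bids 6 and Bidder 2 bids 6.
Bid 16: wins, pays 16, utility 16 - 16 = 0.
Bid 15: wins, pays 15, utility 16 - 15 = 1.
So bidding 15 beats truth here (1 > 0).

15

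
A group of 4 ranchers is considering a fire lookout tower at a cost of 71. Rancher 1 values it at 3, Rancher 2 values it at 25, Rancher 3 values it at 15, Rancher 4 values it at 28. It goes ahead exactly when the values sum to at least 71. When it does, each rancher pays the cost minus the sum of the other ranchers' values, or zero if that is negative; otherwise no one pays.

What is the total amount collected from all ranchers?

71

Total value 71 ≥ cost 71, so it is built.
Rancher 1: others sum to 68; max(0, 71 - 68) = 3.
Rancher 2: others sum to 46; max(0, 71 - 46) = 25.
Rancher 3: others sum to 56; max(0, 71 - 56) = 15.
Rancher 4: others sum to 43; max(0, 71 - 43) = 28.
Total collected = 3 + 25 + 15 + 28 = 71.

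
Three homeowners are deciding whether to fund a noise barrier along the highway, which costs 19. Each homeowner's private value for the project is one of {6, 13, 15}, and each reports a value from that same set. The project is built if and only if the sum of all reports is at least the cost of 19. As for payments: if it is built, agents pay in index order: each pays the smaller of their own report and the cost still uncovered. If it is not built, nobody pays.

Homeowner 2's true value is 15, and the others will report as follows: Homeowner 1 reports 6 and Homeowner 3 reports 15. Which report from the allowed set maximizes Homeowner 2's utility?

6

Report 6: project built, pays 6, utility 15 - 6 = 9.
Report 13: project built, pays 13, utility 15 - 13 = 2.
Report 15: project built, pays 13, utility 15 - 13 = 2.
The best choice is 6 with utility 9.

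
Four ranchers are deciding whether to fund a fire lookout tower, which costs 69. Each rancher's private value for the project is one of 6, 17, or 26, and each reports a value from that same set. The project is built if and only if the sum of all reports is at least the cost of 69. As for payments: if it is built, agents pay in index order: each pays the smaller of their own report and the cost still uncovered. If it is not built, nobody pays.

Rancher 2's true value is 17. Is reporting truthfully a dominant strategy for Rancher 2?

Consider the case where Rancher 1 reports 17, Rancher 3 reports 26 and Rancher 4 reports 26.
Truthful report 17: project built, pays 17, utility 17 - 17 = 0.
Report 6 instead: project built, pays 6, utility 17 - 6 = 11.
Since 11 > 0, reporting 6 is strictly better here, so truthful reporting is not dominant.

No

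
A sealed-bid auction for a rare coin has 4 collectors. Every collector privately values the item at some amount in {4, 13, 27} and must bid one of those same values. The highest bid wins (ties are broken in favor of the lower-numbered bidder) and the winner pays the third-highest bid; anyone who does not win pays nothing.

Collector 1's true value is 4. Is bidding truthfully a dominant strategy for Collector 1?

Yes

Check each profile of the others' bids and compare truth against every alternative bid.
Others bid (4, 13, 13): truth gives 0, best alternative gives -9.
Others bid (13, 4, 13): truth gives 0, best alternative gives -9.
Others bid (13, 13, 4): truth gives 0, best alternative gives -9.
Others bid (13, 13, 13): truth gives 0, best alternative gives -9.
Others bid (4, 4, 4): truth gives 0, best alternative gives 0.
Others bid (4, 4, 13): truth gives 0, best alternative gives 0.
(Remaining 21 profiles checked similarly; truth is weakly best in each.)
In every case the truthful bid is at least as good as any alternative, so it is a dominant strategy.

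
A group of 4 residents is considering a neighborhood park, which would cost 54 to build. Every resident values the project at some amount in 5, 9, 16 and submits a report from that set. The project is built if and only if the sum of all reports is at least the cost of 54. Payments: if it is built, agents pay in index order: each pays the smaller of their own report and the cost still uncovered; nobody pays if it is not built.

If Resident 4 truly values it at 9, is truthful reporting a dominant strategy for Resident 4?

Yes

Check each profile of the others' reports and compare truth against every alternative report.
Others report (16, 16, 16): truth gives 3, best alternative gives 3.
Others report (5, 5, 5): truth gives 0, best alternative gives 0.
Others report (5, 5, 9): truth gives 0, best alternative gives 0.
Others report (5, 5, 16): truth gives 0, best alternative gives 0.
Others report (5, 9, 5): truth gives 0, best alternative gives 0.
Others report (5, 9, 9): truth gives 0, best alternative gives 0.
(Remaining 21 profiles checked similarly; truth is weakly best in each.)
In every case the truthful report is at least as good as any alternative, so it is a dominant strategy.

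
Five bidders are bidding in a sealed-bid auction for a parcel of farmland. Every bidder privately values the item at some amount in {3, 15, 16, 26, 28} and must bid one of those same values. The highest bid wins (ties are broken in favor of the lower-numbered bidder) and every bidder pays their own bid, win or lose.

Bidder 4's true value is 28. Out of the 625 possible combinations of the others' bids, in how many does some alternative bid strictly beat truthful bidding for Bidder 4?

413

Others bid (3, 3, 3, 3): truth gives 0; bid 15 gives 13 > 0. Violating.
Others bid (3, 3, 3, 15): truth gives 0; bid 15 gives 13 > 0. Violating.
Others bid (3, 3, 3, 16): truth gives 0; bid 16 gives 12 > 0. Violating.
Others bid (3, 3, 3, 26): truth gives 0; bid 26 gives 2 > 0. Violating.
Others bid (3, 3, 3, 28): truth gives 0; no alternative beats it.
Others bid (3, 3, 15, 28): truth gives 0; no alternative beats it.
(Checking all 625 profiles: 413 have a profitable deviation, 212 do not.)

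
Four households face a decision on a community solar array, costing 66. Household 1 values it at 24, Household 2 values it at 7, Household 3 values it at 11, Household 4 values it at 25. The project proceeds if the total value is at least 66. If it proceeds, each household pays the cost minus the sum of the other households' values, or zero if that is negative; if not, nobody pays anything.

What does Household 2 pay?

6

Total value 67 ≥ cost 66, so the project is built.
The other households' values sum to 60.
Cost minus that sum is 66 - 60 = 6.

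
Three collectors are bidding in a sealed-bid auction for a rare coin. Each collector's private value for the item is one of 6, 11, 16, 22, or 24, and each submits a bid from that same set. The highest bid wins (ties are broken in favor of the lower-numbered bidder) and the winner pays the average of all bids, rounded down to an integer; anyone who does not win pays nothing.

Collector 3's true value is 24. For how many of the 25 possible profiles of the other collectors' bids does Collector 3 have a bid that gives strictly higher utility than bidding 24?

Others bid (6, 6): truth gives 12; bid 11 gives 17 > 12. Violating.
Others bid (6, 11): truth gives 11; bid 16 gives 13 > 11. Violating.
Others bid (6, 16): truth gives 9; bid 22 gives 10 > 9. Violating.
Others bid (11, 6): truth gives 11; bid 16 gives 13 > 11. Violating.
Others bid (6, 22): truth gives 7; no alternative beats it.
Others bid (6, 24): truth gives 0; no alternative beats it.
(Checking all 25 profiles: 8 have a profitable deviation, 17 do not.)

8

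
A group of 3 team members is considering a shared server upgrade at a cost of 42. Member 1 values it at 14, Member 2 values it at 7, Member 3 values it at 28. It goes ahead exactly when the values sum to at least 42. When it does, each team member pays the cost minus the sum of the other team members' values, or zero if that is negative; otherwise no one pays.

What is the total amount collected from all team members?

Total value 49 ≥ cost 42, so it is built.
Member 1: others sum to 35; max(0, 42 - 35) = 7.
Member 2: others sum to 42; max(0, 42 - 42) = 0.
Member 3: others sum to 21; max(0, 42 - 21) = 21.
Total collected = 7 + 0 + 21 = 28.

28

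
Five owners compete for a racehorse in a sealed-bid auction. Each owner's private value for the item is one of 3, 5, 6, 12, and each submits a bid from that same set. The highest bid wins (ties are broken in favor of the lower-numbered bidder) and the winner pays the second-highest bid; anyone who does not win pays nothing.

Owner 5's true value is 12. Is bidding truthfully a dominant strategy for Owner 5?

Yes

Check each profile of the others' bids and compare truth against every alternative bid.
Others bid (3, 3, 3, 6): truth gives 6, best alternative gives 0.
Others bid (3, 3, 5, 6): truth gives 6, best alternative gives 0.
Others bid (3, 3, 6, 3): truth gives 6, best alternative gives 0.
Others bid (3, 3, 6, 5): truth gives 6, best alternative gives 0.
Others bid (3, 3, 6, 6): truth gives 6, best alternative gives 0.
Others bid (3, 5, 3, 6): truth gives 6, best alternative gives 0.
(Remaining 250 profiles checked similarly; truth is weakly best in each.)
In every case the truthful bid is at least as good as any alternative, so it is a dominant strategy.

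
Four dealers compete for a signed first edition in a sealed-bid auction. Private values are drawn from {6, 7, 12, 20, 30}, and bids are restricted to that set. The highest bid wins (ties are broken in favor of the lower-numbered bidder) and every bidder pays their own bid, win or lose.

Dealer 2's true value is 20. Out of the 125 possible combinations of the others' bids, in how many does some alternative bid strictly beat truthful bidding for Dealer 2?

Others bid (6, 6, 6): truth gives 0; bid 7 gives 13 > 0. Violating.
Others bid (6, 6, 7): truth gives 0; bid 7 gives 13 > 0. Violating.
Others bid (6, 6, 12): truth gives 0; bid 12 gives 8 > 0. Violating.
Others bid (6, 6, 30): truth gives -20; bid 6 gives -6 > -20. Violating.
Others bid (6, 6, 20): truth gives 0; no alternative beats it.
Others bid (6, 7, 20): truth gives 0; no alternative beats it.
(Checking all 125 profiles: 95 have a profitable deviation, 30 do not.)

95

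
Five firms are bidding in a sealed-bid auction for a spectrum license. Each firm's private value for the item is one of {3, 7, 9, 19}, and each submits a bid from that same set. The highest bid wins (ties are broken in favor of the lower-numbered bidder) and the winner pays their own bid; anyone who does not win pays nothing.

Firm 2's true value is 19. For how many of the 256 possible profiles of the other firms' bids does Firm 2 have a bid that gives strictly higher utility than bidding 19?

Others bid (3, 3, 3, 3): truth gives 0; bid 7 gives 12 > 0. Violating.
Others bid (3, 3, 3, 7): truth gives 0; bid 7 gives 12 > 0. Violating.
Others bid (3, 3, 3, 9): truth gives 0; bid 9 gives 10 > 0. Violating.
Others bid (3, 3, 7, 3): truth gives 0; bid 7 gives 12 > 0. Violating.
Others bid (3, 3, 3, 19): truth gives 0; no alternative beats it.
Others bid (3, 3, 7, 19): truth gives 0; no alternative beats it.
(Checking all 256 profiles: 54 have a profitable deviation, 202 do not.)

54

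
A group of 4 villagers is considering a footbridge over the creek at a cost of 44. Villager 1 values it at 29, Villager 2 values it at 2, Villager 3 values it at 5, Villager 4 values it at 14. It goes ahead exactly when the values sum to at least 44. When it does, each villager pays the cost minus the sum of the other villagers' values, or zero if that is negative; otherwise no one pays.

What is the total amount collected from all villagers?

31

Total value 50 ≥ cost 44, so it is built.
Villager 1: others sum to 21; max(0, 44 - 21) = 23.
Villager 2: others sum to 48; max(0, 44 - 48) = 0.
Villager 3: others sum to 45; max(0, 44 - 45) = 0.
Villager 4: others sum to 36; max(0, 44 - 36) = 8.
Total collected = 23 + 0 + 0 + 8 = 31.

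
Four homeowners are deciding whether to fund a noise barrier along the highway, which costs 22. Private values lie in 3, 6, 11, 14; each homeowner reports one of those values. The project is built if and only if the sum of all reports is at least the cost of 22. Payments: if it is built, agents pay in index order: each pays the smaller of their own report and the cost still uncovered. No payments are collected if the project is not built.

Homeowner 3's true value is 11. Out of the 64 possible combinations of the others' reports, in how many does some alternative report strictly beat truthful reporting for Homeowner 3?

33

Others report (3, 3, 11): truth gives 0; report 6 gives 5 > 0. Violating.
Others report (3, 3, 14): truth gives 0; report 3 gives 8 > 0. Violating.
Others report (3, 6, 11): truth gives 0; report 3 gives 8 > 0. Violating.
Others report (3, 6, 14): truth gives 0; report 3 gives 8 > 0. Violating.
Others report (3, 3, 3): truth gives 0; no alternative beats it.
Others report (3, 3, 6): truth gives 0; no alternative beats it.
(Checking all 64 profiles: 33 have a profitable deviation, 31 do not.)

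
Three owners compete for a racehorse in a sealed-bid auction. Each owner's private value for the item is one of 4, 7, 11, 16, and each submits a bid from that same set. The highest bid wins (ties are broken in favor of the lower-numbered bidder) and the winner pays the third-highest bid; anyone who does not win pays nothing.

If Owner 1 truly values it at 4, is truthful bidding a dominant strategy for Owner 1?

Yes

Check each profile of the others' bids and compare truth against every alternative bid.
Others bid (7, 7): truth gives 0, best alternative gives -3.
Others bid (4, 4): truth gives 0, best alternative gives 0.
Others bid (4, 7): truth gives 0, best alternative gives 0.
Others bid (4, 11): truth gives 0, best alternative gives 0.
Others bid (4, 16): truth gives 0, best alternative gives 0.
Others bid (7, 4): truth gives 0, best alternative gives 0.
(Remaining 10 profiles checked similarly; truth is weakly best in each.)
In every case the truthful bid is at least as good as any alternative, so it is a dominant strategy.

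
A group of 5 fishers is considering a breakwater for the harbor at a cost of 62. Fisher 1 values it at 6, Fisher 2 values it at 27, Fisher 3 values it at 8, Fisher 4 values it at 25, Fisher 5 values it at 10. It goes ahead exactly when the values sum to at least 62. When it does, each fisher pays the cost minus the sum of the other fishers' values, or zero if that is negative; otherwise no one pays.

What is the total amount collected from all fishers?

Total value 76 ≥ cost 62, so it is built.
Fisher 1: others sum to 70; max(0, 62 - 70) = 0.
Fisher 2: others sum to 49; max(0, 62 - 49) = 13.
Fisher 3: others sum to 68; max(0, 62 - 68) = 0.
Fisher 4: others sum to 51; max(0, 62 - 51) = 11.
Fisher 5: others sum to 66; max(0, 62 - 66) = 0.
Total collected = 0 + 13 + 0 + 11 + 0 = 24.

24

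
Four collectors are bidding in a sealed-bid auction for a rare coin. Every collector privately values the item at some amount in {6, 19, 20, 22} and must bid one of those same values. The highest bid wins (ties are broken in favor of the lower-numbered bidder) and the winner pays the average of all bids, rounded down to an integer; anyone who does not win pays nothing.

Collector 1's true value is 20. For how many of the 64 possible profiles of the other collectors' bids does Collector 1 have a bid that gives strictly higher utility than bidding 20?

22

Others bid (6, 6, 6): truth gives 11; bid 6 gives 14 > 11. Violating.
Others bid (6, 6, 22): truth gives 0; bid 22 gives 6 > 0. Violating.
Others bid (6, 19, 19): truth gives 4; bid 19 gives 5 > 4. Violating.
Others bid (6, 19, 22): truth gives 0; bid 22 gives 3 > 0. Violating.
Others bid (6, 6, 19): truth gives 8; no alternative beats it.
Others bid (6, 6, 20): truth gives 7; no alternative beats it.
(Checking all 64 profiles: 22 have a profitable deviation, 42 do not.)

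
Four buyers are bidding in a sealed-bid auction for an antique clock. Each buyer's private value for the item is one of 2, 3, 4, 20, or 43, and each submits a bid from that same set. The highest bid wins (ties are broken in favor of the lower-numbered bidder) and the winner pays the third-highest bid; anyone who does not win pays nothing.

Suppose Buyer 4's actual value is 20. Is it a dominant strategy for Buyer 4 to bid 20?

No

Consider the case where Buyer 1 bids 2, Buyer 2 bids 2 and Buyer 3 bids 20.
Truthful bid 20: loses, pays 0, utility 0.
Bid 43 instead: wins, pays 2, utility 20 - 2 = 18.
Since 18 > 0, bidding 43 is strictly better here, so truthful bidding is not dominant.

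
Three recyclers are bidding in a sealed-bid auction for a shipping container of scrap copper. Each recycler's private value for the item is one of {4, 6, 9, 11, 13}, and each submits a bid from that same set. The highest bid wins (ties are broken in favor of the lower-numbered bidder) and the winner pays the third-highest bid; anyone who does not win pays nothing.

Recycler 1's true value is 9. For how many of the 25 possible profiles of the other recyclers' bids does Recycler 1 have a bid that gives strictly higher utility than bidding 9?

8

Others bid (4, 11): truth gives 0; bid 11 gives 5 > 0. Violating.
Others bid (4, 13): truth gives 0; bid 13 gives 5 > 0. Violating.
Others bid (6, 11): truth gives 0; bid 11 gives 3 > 0. Violating.
Others bid (6, 13): truth gives 0; bid 13 gives 3 > 0. Violating.
Others bid (4, 4): truth gives 5; no alternative beats it.
Others bid (4, 6): truth gives 5; no alternative beats it.
(Checking all 25 profiles: 8 have a profitable deviation, 17 do not.)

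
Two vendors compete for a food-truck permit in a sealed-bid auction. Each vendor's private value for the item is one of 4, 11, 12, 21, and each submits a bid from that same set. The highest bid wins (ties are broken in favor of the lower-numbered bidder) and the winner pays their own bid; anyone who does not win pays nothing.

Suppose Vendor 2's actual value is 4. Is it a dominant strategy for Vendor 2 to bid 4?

Yes

Check each profile of the others' bids and compare truth against every alternative bid.
Others bid (4): truth gives 0, best alternative gives -7.
Others bid (11): truth gives 0, best alternative gives 0.
Others bid (12): truth gives 0, best alternative gives 0.
Others bid (21): truth gives 0, best alternative gives 0.
In every case the truthful bid is at least as good as any alternative, so it is a dominant strategy.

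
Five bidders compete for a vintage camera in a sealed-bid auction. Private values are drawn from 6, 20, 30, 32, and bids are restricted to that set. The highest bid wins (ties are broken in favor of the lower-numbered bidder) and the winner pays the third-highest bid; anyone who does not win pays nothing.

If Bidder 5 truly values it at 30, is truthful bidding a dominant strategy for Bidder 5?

Consider the case where Bidder 1 bids 6, Bidder 2 bids 6, Bidder 3 bids 6 and Bidder 4 bids 30.
Truthful bid 30: loses, pays 0, utility 0.
Bid 32 instead: wins, pays 6, utility 30 - 6 = 24.
Since 24 > 0, bidding 32 is strictly better here, so truthful bidding is not dominant.

No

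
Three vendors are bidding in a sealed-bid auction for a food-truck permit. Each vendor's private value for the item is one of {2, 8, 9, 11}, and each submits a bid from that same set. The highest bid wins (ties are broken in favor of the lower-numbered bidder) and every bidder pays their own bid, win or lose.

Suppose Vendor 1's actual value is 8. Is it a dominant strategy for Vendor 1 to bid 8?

No

Consider the case where Vendor 2 bids 2 and Vendor 3 bids 2.
Truthful bid 8: wins, pays 8, utility 8 - 8 = 0.
Bid 2 instead: wins, pays 2, utility 8 - 2 = 6.
Since 6 > 0, bidding 2 is strictly better here, so truthful bidding is not dominant.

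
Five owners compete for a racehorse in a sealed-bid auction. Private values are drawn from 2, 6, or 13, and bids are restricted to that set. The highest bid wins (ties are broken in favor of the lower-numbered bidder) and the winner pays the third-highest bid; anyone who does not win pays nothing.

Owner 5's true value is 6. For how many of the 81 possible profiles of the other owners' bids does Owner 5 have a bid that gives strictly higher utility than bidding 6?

Others bid (2, 2, 2, 6): truth gives 0; bid 13 gives 4 > 0. Violating.
Others bid (2, 2, 6, 2): truth gives 0; bid 13 gives 4 > 0. Violating.
Others bid (2, 6, 2, 2): truth gives 0; bid 13 gives 4 > 0. Violating.
Others bid (6, 2, 2, 2): truth gives 0; bid 13 gives 4 > 0. Violating.
Others bid (2, 2, 2, 2): truth gives 4; no alternative beats it.
Others bid (2, 2, 2, 13): truth gives 0; no alternative beats it.
(Checking all 81 profiles: 4 have a profitable deviation, 77 do not.)

4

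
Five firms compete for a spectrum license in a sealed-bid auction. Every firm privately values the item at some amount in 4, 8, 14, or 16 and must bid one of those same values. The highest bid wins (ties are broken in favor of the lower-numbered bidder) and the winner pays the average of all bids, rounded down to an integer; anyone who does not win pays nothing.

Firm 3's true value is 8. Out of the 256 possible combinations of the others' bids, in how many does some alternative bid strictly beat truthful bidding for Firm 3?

Others bid (4, 8, 4, 4): truth gives 0; bid 14 gives 2 > 0. Violating.
Others bid (4, 8, 4, 8): truth gives 0; bid 14 gives 1 > 0. Violating.
Others bid (4, 8, 8, 4): truth gives 0; bid 14 gives 1 > 0. Violating.
Others bid (8, 4, 4, 4): truth gives 0; bid 14 gives 2 > 0. Violating.
Others bid (4, 4, 4, 4): truth gives 4; no alternative beats it.
Others bid (4, 4, 4, 8): truth gives 3; no alternative beats it.
(Checking all 256 profiles: 7 have a profitable deviation, 249 do not.)

7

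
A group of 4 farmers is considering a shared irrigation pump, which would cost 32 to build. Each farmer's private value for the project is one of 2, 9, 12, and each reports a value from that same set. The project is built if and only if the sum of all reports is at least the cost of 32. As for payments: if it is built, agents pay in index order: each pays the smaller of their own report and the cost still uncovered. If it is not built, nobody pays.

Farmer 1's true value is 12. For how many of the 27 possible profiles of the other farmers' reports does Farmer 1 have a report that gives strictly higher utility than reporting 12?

Others report (2, 9, 12): truth gives 0; report 9 gives 3 > 0. Violating.
Others report (2, 12, 9): truth gives 0; report 9 gives 3 > 0. Violating.
Others report (2, 12, 12): truth gives 0; report 9 gives 3 > 0. Violating.
Others report (9, 2, 12): truth gives 0; report 9 gives 3 > 0. Violating.
Others report (2, 2, 2): truth gives 0; no alternative beats it.
Others report (2, 2, 9): truth gives 0; no alternative beats it.
(Checking all 27 profiles: 17 have a profitable deviation, 10 do not.)

17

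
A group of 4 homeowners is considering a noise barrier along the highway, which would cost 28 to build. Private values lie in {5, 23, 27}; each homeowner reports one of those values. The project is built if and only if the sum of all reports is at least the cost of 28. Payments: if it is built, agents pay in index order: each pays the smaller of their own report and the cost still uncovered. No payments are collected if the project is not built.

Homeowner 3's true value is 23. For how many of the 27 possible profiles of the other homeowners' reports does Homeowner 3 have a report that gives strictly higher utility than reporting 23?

Others report (5, 5, 23): truth gives 5; report 5 gives 18 > 5. Violating.
Others report (5, 5, 27): truth gives 5; report 5 gives 18 > 5. Violating.
Others report (5, 5, 5): truth gives 5; no alternative beats it.
Others report (5, 23, 5): truth gives 23; no alternative beats it.
(Checking all 27 profiles: 2 have a profitable deviation, 25 do not.)

2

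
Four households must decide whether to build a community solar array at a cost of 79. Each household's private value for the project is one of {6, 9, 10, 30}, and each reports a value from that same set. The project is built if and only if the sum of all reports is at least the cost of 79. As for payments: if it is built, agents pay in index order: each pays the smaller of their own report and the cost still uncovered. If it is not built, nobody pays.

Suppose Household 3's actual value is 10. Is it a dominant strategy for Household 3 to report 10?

No

Consider the case where Household 1 reports 10, Household 2 reports 30 and Household 4 reports 30.
Truthful report 10: project built, pays 10, utility 10 - 10 = 0.
Report 9 instead: project built, pays 9, utility 10 - 9 = 1.
Since 1 > 0, reporting 9 is strictly better here, so truthful reporting is not dominant.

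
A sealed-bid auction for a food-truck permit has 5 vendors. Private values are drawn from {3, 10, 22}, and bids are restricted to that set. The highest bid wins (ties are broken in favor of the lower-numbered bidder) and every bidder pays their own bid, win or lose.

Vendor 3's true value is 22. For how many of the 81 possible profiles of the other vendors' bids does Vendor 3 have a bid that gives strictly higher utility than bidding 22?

Others bid (3, 3, 3, 3): truth gives 0; bid 10 gives 12 > 0. Violating.
Others bid (3, 3, 3, 10): truth gives 0; bid 10 gives 12 > 0. Violating.
Others bid (3, 3, 10, 3): truth gives 0; bid 10 gives 12 > 0. Violating.
Others bid (3, 3, 10, 10): truth gives 0; bid 10 gives 12 > 0. Violating.
Others bid (3, 3, 3, 22): truth gives 0; no alternative beats it.
Others bid (3, 3, 10, 22): truth gives 0; no alternative beats it.
(Checking all 81 profiles: 49 have a profitable deviation, 32 do not.)

49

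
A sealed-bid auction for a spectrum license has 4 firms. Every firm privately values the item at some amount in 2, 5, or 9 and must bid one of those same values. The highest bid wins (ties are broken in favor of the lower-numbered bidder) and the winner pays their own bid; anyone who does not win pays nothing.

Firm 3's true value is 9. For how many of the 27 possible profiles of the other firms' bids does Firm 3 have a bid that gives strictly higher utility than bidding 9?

Others bid (2, 2, 2): truth gives 0; bid 5 gives 4 > 0. Violating.
Others bid (2, 2, 5): truth gives 0; bid 5 gives 4 > 0. Violating.
Others bid (2, 2, 9): truth gives 0; no alternative beats it.
Others bid (2, 5, 2): truth gives 0; no alternative beats it.
(Checking all 27 profiles: 2 have a profitable deviation, 25 do not.)

2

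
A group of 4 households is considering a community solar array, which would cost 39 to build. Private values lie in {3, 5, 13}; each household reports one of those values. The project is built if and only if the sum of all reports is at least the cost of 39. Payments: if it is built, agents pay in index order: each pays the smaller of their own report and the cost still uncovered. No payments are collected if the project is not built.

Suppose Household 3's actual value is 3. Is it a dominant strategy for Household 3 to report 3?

Yes

Check each profile of the others' reports and compare truth against every alternative report.
Others report (13, 13, 13): truth gives 0, best alternative gives -2.
Others report (3, 3, 3): truth gives 0, best alternative gives 0.
Others report (3, 3, 5): truth gives 0, best alternative gives 0.
Others report (3, 3, 13): truth gives 0, best alternative gives 0.
Others report (3, 5, 3): truth gives 0, best alternative gives 0.
Others report (3, 5, 5): truth gives 0, best alternative gives 0.
(Remaining 21 profiles checked similarly; truth is weakly best in each.)
In every case the truthful report is at least as good as any alternative, so it is a dominant strategy.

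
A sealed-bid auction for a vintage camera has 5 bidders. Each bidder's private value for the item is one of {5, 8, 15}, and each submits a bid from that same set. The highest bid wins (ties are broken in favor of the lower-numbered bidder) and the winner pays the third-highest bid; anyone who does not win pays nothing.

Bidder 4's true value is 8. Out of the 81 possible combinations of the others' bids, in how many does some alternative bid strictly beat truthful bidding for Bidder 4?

4

Others bid (5, 5, 5, 15): truth gives 0; bid 15 gives 3 > 0. Violating.
Others bid (5, 5, 8, 5): truth gives 0; bid 15 gives 3 > 0. Violating.
Others bid (5, 8, 5, 5): truth gives 0; bid 15 gives 3 > 0. Violating.
Others bid (8, 5, 5, 5): truth gives 0; bid 15 gives 3 > 0. Violating.
Others bid (5, 5, 5, 5): truth gives 3; no alternative beats it.
Others bid (5, 5, 5, 8): truth gives 3; no alternative beats it.
(Checking all 81 profiles: 4 have a profitable deviation, 77 do not.)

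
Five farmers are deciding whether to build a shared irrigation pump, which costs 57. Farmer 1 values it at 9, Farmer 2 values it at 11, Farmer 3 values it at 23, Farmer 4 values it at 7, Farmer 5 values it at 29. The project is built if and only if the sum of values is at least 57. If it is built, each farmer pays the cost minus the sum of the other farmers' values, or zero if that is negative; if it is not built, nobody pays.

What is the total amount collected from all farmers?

Total value 79 ≥ cost 57, so it is built.
Farmer 1: others sum to 70; max(0, 57 - 70) = 0.
Farmer 2: others sum to 68; max(0, 57 - 68) = 0.
Farmer 3: others sum to 56; max(0, 57 - 56) = 1.
Farmer 4: others sum to 72; max(0, 57 - 72) = 0.
Farmer 5: others sum to 50; max(0, 57 - 50) = 7.
Total collected = 0 + 0 + 1 + 0 + 7 = 8.

8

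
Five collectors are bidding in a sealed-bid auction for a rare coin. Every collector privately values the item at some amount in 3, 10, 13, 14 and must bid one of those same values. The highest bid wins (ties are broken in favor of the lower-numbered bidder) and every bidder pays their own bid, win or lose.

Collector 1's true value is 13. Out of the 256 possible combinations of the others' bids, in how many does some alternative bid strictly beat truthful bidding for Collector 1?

191

Others bid (3, 3, 3, 3): truth gives 0; bid 3 gives 10 > 0. Violating.
Others bid (3, 3, 3, 10): truth gives 0; bid 10 gives 3 > 0. Violating.
Others bid (3, 3, 3, 14): truth gives -13; bid 14 gives -1 > -13. Violating.
Others bid (3, 3, 10, 3): truth gives 0; bid 10 gives 3 > 0. Violating.
Others bid (3, 3, 3, 13): truth gives 0; no alternative beats it.
Others bid (3, 3, 10, 13): truth gives 0; no alternative beats it.
(Checking all 256 profiles: 191 have a profitable deviation, 65 do not.)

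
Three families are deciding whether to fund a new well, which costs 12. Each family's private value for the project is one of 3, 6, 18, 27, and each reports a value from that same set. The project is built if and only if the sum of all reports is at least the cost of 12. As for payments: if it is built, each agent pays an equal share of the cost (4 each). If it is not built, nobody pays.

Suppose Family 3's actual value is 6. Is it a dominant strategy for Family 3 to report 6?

Check each profile of the others' reports and compare truth against every alternative report.
Others report (3, 3): truth gives 2, best alternative gives 2.
Others report (3, 6): truth gives 2, best alternative gives 2.
Others report (3, 18): truth gives 2, best alternative gives 2.
Others report (3, 27): truth gives 2, best alternative gives 2.
Others report (6, 3): truth gives 2, best alternative gives 2.
Others report (6, 6): truth gives 2, best alternative gives 2.
(Remaining 10 profiles checked similarly; truth is weakly best in each.)
In every case the truthful report is at least as good as any alternative, so it is a dominant strategy.

Yes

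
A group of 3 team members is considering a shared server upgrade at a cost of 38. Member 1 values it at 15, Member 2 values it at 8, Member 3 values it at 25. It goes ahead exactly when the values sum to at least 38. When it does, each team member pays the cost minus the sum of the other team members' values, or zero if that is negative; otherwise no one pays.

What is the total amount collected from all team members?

20

Total value 48 ≥ cost 38, so it is built.
Member 1: others sum to 33; max(0, 38 - 33) = 5.
Member 2: others sum to 40; max(0, 38 - 40) = 0.
Member 3: others sum to 23; max(0, 38 - 23) = 15.
Total collected = 5 + 0 + 15 = 20.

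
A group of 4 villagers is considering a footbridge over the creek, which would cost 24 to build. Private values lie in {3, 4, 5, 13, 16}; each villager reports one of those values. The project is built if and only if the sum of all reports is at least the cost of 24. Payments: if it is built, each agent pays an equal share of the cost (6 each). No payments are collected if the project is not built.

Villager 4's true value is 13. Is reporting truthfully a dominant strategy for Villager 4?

No

Consider the case where Villager 1 reports 3, Villager 2 reports 3 and Villager 3 reports 3.
Truthful report 13: project not built, utility 0.
Report 16 instead: project built, pays 6, utility 13 - 6 = 7.
Since 7 > 0, reporting 16 is strictly better here, so truthful reporting is not dominant.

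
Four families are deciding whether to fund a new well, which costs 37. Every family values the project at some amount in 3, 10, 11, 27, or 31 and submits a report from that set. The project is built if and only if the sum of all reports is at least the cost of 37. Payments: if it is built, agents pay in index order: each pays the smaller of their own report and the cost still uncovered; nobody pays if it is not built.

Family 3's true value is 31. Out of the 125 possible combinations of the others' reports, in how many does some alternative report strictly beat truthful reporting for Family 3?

Others report (3, 3, 10): truth gives 0; report 27 gives 4 > 0. Violating.
Others report (3, 3, 11): truth gives 0; report 27 gives 4 > 0. Violating.
Others report (3, 3, 27): truth gives 0; report 10 gives 21 > 0. Violating.
Others report (3, 3, 31): truth gives 0; report 3 gives 28 > 0. Violating.
Others report (3, 3, 3): truth gives 0; no alternative beats it.
Others report (3, 10, 3): truth gives 7; no alternative beats it.
(Checking all 125 profiles: 36 have a profitable deviation, 89 do not.)

36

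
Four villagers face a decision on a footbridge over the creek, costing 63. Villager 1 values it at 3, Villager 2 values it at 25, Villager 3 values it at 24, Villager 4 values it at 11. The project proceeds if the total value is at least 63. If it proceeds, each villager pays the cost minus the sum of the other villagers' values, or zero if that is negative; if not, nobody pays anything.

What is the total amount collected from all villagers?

63

Total value 63 ≥ cost 63, so it is built.
Villager 1: others sum to 60; max(0, 63 - 60) = 3.
Villager 2: others sum to 38; max(0, 63 - 38) = 25.
Villager 3: others sum to 39; max(0, 63 - 39) = 24.
Villager 4: others sum to 52; max(0, 63 - 52) = 11.
Total collected = 3 + 25 + 24 + 11 = 63.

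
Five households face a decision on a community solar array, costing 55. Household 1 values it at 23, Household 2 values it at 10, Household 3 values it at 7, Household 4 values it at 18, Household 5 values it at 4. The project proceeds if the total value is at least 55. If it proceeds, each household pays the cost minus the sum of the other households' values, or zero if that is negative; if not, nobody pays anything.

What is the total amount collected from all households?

Total value 62 ≥ cost 55, so it is built.
Household 1: others sum to 39; max(0, 55 - 39) = 16.
Household 2: others sum to 52; max(0, 55 - 52) = 3.
Household 3: others sum to 55; max(0, 55 - 55) = 0.
Household 4: others sum to 44; max(0, 55 - 44) = 11.
Household 5: others sum to 58; max(0, 55 - 58) = 0.
Total collected = 16 + 3 + 0 + 11 + 0 = 30.

30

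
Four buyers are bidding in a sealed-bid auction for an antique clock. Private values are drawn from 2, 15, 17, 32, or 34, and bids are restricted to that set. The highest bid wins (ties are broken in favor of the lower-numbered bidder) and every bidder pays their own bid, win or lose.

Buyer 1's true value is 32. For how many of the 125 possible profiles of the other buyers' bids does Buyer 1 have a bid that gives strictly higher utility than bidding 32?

88

Others bid (2, 2, 2): truth gives 0; bid 2 gives 30 > 0. Violating.
Others bid (2, 2, 15): truth gives 0; bid 15 gives 17 > 0. Violating.
Others bid (2, 2, 17): truth gives 0; bid 17 gives 15 > 0. Violating.
Others bid (2, 2, 34): truth gives -32; bid 2 gives -2 > -32. Violating.
Others bid (2, 2, 32): truth gives 0; no alternative beats it.
Others bid (2, 15, 32): truth gives 0; no alternative beats it.
(Checking all 125 profiles: 88 have a profitable deviation, 37 do not.)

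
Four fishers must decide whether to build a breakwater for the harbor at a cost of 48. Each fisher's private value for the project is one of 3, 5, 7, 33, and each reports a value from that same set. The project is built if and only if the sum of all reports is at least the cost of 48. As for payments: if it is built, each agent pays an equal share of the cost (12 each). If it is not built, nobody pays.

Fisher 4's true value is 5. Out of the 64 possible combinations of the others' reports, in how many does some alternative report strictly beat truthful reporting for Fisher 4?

9

Others report (3, 7, 33): truth gives -7; report 3 gives 0 > -7. Violating.
Others report (3, 33, 7): truth gives -7; report 3 gives 0 > -7. Violating.
Others report (5, 5, 33): truth gives -7; report 3 gives 0 > -7. Violating.
Others report (5, 33, 5): truth gives -7; report 3 gives 0 > -7. Violating.
Others report (3, 3, 3): truth gives 0; no alternative beats it.
Others report (3, 3, 5): truth gives 0; no alternative beats it.
(Checking all 64 profiles: 9 have a profitable deviation, 55 do not.)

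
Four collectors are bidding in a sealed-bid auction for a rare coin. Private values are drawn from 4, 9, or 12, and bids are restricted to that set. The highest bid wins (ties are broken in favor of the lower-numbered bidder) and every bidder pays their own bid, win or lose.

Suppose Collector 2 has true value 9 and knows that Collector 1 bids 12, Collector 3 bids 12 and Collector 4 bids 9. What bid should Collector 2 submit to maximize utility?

Bid 4: loses but pays 4, utility -4.
Bid 9: loses but pays 9, utility -9.
Bid 12: loses but pays 12, utility -12.
The best choice is 4 with utility -4.

4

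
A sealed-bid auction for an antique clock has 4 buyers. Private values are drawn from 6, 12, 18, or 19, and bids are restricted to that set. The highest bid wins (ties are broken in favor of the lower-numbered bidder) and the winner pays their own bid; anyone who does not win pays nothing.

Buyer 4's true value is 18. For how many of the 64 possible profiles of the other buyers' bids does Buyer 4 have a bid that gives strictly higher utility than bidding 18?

1

Others bid (6, 6, 6): truth gives 0; bid 12 gives 6 > 0. Violating.
Others bid (6, 6, 12): truth gives 0; no alternative beats it.
Others bid (6, 6, 18): truth gives 0; no alternative beats it.
(Checking all 64 profiles: 1 has a profitable deviation, 63 do not.)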